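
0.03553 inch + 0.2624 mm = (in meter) 0.001165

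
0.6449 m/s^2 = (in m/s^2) 0.6449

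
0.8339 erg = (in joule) 8.339e-08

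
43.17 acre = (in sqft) 1.88e+06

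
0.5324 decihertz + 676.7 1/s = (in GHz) 6.768e-07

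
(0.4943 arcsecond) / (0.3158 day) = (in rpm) 8.387e-10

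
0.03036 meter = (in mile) 1.886e-05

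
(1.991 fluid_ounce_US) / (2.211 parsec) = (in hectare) 8.63e-26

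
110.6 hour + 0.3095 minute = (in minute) 6636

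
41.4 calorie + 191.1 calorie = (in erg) 9.728e+09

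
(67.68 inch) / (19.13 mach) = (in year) 8.369e-12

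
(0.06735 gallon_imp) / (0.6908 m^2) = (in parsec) 1.436e-20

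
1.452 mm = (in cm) 0.1452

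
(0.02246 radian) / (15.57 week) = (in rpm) 2.278e-08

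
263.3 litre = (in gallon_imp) 57.92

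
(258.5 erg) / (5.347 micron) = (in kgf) 0.493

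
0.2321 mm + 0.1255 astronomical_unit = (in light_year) 1.984e-06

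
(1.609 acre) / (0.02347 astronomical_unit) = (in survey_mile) 1.152e-09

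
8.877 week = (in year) 0.1702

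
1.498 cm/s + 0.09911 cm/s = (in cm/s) 1.597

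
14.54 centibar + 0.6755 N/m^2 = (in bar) 0.1454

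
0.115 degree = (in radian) 0.002007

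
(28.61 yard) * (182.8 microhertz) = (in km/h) 0.01722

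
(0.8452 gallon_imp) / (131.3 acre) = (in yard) 7.908e-09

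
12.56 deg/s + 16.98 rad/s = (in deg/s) 985.4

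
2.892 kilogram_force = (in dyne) 2.836e+06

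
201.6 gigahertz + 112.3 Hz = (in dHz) 2.016e+12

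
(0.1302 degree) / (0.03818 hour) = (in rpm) 0.0001579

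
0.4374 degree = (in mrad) 7.634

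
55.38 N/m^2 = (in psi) 0.008032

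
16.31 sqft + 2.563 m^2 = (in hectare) 0.0004078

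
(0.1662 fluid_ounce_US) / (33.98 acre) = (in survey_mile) 2.221e-14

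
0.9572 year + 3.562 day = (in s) 3.049e+07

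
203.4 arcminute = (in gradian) 3.767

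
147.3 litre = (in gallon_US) 38.91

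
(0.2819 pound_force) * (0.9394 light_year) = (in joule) 1.114e+16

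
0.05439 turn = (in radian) 0.3417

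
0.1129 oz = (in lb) 0.007056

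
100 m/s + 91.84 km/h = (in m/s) 125.5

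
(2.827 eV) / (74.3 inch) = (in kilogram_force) 2.447e-20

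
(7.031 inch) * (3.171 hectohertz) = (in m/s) 56.63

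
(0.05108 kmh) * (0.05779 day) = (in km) 0.07085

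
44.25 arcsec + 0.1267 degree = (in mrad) 2.426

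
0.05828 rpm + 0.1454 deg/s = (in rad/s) 0.008641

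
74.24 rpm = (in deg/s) 445.4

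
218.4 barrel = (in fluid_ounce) 1.174e+06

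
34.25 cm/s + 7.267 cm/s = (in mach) 0.001219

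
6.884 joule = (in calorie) 1.645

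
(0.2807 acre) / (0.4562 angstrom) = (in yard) 2.723e+13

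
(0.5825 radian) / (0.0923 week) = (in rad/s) 1.043e-05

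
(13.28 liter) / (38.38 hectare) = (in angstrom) 346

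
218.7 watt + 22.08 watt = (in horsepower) 0.3229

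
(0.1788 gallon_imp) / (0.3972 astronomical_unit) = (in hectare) 1.368e-18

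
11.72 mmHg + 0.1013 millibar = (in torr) 11.8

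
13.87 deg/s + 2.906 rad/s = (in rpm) 30.06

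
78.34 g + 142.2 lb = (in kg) 64.58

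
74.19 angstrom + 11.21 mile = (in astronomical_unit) 1.206e-07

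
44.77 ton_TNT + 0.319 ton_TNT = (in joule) 1.887e+11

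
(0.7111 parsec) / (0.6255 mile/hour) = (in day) 9.082e+11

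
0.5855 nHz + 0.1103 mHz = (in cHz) 0.01103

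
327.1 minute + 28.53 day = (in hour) 690.2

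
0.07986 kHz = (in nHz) 7.986e+10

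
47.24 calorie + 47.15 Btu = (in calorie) 1.194e+04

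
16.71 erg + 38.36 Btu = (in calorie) 9673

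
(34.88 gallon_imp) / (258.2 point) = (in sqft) 18.74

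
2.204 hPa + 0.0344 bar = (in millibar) 36.6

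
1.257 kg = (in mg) 1.257e+06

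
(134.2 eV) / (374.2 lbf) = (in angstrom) 1.292e-10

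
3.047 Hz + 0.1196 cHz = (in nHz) 3.048e+09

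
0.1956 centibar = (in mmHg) 1.467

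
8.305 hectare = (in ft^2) 8.939e+05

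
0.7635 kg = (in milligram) 7.635e+05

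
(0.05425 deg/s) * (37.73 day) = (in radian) 3087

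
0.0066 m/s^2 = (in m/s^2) 0.0066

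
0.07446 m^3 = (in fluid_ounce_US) 2518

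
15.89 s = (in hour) 0.004414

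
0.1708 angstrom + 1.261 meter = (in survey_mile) 0.0007835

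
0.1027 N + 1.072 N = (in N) 1.175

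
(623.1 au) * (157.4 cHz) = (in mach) 4.309e+11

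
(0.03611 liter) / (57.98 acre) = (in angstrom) 1.539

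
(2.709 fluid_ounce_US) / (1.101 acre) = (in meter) 1.798e-08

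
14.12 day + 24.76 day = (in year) 0.1065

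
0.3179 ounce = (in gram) 9.012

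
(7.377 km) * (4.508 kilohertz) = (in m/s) 3.326e+07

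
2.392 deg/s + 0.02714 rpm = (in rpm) 0.4258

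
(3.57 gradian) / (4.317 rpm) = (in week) 2.051e-07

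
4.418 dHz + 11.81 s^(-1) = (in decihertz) 122.5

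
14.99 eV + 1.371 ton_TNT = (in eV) 3.58e+28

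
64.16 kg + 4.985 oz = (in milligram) 6.43e+07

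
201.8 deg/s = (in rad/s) 3.522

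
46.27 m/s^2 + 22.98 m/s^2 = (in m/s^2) 69.25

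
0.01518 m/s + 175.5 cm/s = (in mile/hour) 3.96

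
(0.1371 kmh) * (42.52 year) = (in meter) 5.107e+07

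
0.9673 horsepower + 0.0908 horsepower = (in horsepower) 1.058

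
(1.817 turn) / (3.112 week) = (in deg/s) 0.0003475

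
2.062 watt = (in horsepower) 0.002765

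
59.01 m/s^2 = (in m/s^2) 59.01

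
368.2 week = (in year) 7.061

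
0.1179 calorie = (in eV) 3.079e+18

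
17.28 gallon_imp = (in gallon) 20.75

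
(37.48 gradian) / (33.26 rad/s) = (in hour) 4.917e-06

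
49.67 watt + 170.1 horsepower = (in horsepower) 170.2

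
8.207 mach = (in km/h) 1.006e+04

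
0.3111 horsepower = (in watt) 232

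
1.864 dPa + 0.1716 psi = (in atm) 0.01168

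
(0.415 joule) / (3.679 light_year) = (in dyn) 1.192e-12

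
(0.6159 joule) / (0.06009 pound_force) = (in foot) 7.56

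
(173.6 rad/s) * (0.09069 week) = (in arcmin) 3.273e+10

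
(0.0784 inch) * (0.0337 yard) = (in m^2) 6.136e-05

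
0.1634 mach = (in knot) 108.2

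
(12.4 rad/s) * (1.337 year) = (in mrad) 5.228e+11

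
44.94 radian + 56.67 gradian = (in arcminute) 1.576e+05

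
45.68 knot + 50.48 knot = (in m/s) 49.47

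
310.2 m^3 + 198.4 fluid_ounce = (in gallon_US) 8.195e+04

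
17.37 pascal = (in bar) 0.0001737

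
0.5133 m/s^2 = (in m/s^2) 0.5133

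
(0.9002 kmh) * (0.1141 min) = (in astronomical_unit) 1.144e-11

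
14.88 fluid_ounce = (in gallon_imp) 0.0968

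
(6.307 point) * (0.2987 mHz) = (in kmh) 2.393e-06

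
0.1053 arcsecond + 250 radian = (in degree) 1.432e+04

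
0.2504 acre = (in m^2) 1013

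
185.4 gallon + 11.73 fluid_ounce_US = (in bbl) 4.416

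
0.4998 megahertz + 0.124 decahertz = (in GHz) 0.0004998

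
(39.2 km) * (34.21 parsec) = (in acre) 1.023e+19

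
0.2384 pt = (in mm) 0.0841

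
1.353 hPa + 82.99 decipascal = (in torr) 1.077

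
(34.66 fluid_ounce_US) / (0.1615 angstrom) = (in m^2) 6.347e+07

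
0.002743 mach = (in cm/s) 93.4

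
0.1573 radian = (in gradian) 10.01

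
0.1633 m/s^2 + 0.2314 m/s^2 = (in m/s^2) 0.3947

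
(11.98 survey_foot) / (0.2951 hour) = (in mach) 1.009e-05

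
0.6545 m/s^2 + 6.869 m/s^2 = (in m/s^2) 7.523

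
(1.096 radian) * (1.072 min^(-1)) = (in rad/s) 0.01958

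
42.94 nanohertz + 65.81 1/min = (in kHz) 0.001097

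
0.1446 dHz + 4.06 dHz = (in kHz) 0.0004205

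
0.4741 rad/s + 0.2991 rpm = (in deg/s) 28.96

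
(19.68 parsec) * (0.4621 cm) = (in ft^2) 3.021e+16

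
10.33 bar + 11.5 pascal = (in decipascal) 1.033e+07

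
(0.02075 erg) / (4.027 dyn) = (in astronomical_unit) 3.444e-16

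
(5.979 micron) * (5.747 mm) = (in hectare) 3.436e-12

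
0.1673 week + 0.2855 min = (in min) 1687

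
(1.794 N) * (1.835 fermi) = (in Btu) 3.12e-18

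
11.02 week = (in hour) 1851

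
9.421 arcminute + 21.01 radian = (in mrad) 2.101e+04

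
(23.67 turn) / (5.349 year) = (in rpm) 8.419e-06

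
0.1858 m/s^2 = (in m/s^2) 0.1858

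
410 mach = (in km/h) 5.026e+05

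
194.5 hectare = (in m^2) 1.945e+06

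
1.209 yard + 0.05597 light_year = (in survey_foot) 1.737e+15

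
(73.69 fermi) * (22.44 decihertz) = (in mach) 4.856e-16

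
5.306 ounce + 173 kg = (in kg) 173.2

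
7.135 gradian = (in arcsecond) 2.312e+04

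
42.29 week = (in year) 0.811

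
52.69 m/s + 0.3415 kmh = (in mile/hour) 118.1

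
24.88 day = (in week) 3.554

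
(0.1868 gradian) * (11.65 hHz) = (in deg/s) 195.9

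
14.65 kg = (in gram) 1.465e+04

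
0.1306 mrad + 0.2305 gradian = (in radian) 0.003751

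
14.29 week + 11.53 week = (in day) 180.7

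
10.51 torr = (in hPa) 14.01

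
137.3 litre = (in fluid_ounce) 4643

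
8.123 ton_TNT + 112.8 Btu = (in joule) 3.399e+10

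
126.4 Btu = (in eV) 8.324e+23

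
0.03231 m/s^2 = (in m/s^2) 0.03231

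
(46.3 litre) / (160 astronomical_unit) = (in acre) 4.78e-19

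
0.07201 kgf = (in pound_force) 0.1588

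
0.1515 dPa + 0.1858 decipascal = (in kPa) 3.373e-05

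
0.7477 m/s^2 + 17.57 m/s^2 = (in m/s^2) 18.32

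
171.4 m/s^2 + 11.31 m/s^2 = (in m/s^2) 182.7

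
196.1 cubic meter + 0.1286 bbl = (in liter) 1.961e+05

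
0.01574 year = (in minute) 8273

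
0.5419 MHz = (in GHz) 0.0005419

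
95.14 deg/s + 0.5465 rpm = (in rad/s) 1.718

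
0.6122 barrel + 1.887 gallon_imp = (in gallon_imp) 23.3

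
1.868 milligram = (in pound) 4.118e-06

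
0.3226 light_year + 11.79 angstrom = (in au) 2.04e+04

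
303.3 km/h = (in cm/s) 8425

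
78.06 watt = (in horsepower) 0.1047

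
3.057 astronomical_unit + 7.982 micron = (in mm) 4.573e+14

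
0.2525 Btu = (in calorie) 63.67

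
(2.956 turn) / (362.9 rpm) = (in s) 0.4887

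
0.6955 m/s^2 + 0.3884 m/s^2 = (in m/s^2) 1.084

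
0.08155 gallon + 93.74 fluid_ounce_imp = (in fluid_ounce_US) 100.5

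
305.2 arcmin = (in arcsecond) 1.831e+04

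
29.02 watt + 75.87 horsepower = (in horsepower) 75.91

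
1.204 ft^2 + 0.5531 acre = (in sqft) 2.409e+04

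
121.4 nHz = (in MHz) 1.214e-13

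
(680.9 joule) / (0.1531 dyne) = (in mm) 4.447e+11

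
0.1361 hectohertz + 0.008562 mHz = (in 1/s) 13.61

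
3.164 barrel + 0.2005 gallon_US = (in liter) 503.8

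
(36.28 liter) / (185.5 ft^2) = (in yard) 0.002302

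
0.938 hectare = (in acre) 2.318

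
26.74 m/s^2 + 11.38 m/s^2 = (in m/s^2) 38.12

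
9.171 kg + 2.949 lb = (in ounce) 370.7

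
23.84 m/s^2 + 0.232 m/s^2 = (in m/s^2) 24.07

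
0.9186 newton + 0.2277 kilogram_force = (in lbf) 0.7085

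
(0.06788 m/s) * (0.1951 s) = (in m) 0.01324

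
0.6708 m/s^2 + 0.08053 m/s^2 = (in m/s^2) 0.7513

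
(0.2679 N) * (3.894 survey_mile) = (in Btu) 1.591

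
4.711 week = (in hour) 791.4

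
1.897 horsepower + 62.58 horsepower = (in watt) 4.808e+04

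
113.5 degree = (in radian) 1.981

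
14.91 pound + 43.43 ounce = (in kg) 7.994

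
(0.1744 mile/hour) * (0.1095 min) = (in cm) 51.22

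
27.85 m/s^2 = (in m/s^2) 27.85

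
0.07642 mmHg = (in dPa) 101.9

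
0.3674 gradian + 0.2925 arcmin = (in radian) 0.005856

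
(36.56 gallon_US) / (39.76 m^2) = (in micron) 3481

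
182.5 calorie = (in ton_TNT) 1.825e-07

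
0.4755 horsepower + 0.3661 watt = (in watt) 354.9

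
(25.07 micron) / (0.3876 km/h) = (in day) 2.695e-09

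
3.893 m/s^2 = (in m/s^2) 3.893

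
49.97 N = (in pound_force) 11.23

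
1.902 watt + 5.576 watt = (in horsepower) 0.01003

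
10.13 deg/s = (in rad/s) 0.1768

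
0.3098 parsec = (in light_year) 1.01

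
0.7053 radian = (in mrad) 705.3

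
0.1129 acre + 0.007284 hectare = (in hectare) 0.05297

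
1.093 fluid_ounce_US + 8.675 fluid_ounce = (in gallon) 0.07631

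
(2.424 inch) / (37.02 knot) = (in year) 1.025e-10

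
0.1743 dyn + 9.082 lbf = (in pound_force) 9.082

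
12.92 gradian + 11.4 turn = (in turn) 11.43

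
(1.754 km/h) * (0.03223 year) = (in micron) 4.952e+11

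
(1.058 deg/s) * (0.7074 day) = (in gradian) 7.185e+04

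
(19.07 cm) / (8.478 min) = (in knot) 0.0007287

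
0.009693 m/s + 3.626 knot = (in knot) 3.645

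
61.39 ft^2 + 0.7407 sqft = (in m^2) 5.772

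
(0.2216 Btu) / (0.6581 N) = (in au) 2.375e-09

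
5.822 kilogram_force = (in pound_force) 12.84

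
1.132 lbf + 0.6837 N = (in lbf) 1.286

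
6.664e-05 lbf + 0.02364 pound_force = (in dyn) 1.055e+04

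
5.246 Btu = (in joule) 5535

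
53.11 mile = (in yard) 9.347e+04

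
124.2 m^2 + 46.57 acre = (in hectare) 18.86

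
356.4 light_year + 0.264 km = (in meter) 3.372e+18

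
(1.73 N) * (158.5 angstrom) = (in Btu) 2.599e-11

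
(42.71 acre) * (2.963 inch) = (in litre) 1.301e+07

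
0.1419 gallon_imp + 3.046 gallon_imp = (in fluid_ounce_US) 490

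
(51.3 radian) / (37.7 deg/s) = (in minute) 1.299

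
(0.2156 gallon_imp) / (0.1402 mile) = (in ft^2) 4.676e-05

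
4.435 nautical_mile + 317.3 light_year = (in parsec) 97.28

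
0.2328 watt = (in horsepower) 0.0003122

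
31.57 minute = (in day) 0.02192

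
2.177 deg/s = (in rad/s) 0.038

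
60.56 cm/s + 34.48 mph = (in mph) 35.83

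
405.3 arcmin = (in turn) 0.01876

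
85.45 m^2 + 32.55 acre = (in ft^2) 1.419e+06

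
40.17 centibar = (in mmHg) 301.3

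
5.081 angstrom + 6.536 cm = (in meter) 0.06536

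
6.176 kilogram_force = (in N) 60.57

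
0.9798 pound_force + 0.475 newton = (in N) 4.833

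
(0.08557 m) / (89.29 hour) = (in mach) 7.818e-10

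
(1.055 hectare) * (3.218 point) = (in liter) 1.198e+04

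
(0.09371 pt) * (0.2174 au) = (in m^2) 1.075e+06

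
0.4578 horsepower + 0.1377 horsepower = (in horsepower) 0.5955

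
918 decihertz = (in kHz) 0.0918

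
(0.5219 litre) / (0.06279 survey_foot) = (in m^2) 0.02727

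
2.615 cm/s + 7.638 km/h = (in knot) 4.175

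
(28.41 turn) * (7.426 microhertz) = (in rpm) 0.01266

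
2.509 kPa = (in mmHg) 18.82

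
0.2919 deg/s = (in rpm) 0.04865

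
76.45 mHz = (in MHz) 7.645e-08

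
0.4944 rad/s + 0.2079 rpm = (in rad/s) 0.5162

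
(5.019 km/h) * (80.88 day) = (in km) 9742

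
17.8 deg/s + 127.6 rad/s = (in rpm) 1221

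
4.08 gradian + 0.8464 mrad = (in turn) 0.01033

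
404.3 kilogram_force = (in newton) 3965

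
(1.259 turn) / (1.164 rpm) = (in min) 1.082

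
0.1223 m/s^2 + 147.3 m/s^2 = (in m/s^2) 147.4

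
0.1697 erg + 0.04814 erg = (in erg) 0.2178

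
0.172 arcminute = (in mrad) 0.05003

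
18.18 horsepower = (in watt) 1.356e+04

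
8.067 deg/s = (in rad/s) 0.1408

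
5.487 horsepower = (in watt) 4092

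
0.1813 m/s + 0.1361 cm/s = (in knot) 0.3551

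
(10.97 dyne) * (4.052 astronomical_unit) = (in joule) 6.65e+07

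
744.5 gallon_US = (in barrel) 17.73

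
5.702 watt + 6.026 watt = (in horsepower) 0.01573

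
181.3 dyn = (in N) 0.001813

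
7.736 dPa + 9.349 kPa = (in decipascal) 9.35e+04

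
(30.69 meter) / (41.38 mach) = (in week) 3.601e-09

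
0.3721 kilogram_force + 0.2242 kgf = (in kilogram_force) 0.5963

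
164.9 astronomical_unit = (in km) 2.467e+10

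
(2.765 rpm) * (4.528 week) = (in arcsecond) 1.636e+11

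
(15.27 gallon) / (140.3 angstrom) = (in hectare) 412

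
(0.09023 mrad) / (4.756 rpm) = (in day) 2.097e-09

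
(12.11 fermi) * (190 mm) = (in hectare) 2.301e-19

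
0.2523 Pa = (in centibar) 0.0002523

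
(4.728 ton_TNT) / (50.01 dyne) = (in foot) 1.298e+14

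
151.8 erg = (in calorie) 3.628e-06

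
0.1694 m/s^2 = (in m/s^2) 0.1694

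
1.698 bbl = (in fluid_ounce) 9128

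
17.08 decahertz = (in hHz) 1.708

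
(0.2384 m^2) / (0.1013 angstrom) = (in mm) 2.353e+13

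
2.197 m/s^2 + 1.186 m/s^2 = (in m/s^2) 3.383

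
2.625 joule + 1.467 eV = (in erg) 2.625e+07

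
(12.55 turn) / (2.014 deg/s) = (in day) 0.02596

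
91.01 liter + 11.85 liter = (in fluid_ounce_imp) 3620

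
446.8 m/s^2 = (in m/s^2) 446.8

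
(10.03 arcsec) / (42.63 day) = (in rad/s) 1.32e-11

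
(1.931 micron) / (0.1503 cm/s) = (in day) 1.487e-08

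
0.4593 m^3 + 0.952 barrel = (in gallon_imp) 134.3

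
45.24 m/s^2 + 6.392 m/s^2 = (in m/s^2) 51.63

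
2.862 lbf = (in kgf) 1.298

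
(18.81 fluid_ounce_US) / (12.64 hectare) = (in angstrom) 44.01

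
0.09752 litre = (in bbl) 0.0006134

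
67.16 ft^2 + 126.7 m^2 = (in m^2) 132.9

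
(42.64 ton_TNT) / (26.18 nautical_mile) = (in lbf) 8.272e+05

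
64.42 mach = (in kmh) 7.897e+04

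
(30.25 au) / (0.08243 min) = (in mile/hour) 2.047e+12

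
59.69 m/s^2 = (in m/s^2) 59.69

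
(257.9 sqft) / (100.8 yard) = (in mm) 259.9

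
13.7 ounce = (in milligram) 3.884e+05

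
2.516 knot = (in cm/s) 129.4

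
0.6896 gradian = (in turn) 0.001724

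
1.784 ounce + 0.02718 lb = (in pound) 0.1387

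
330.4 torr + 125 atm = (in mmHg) 9.533e+04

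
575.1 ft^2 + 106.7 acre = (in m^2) 4.319e+05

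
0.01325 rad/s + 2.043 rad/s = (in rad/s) 2.056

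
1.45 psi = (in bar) 0.09997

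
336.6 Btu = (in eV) 2.217e+24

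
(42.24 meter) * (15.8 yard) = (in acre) 0.1508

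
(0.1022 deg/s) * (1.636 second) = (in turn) 0.0004644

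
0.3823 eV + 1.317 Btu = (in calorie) 332.1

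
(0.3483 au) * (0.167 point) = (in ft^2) 3.304e+07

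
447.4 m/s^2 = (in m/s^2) 447.4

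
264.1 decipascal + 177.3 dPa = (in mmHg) 0.3311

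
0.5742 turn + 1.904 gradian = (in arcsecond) 7.503e+05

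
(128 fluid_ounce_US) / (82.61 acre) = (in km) 1.132e-11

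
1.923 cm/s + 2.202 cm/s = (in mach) 0.0001211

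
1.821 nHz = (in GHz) 1.821e-18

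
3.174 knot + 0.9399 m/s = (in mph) 5.755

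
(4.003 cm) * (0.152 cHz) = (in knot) 0.0001183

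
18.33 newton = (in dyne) 1.833e+06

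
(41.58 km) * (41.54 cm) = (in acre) 4.268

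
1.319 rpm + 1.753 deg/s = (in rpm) 1.611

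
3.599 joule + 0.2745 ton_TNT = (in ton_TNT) 0.2745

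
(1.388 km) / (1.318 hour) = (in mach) 0.0008591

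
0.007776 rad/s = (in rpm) 0.07426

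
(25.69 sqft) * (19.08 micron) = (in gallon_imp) 0.01002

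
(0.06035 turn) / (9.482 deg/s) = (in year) 7.266e-08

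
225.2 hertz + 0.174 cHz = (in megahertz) 0.0002252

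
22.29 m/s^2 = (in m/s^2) 22.29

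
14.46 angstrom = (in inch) 5.693e-08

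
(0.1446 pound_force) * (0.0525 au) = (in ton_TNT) 1.207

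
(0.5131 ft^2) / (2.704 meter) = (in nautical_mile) 9.519e-06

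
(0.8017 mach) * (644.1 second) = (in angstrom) 1.758e+15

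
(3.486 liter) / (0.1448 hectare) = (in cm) 0.0002407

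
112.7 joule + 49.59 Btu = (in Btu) 49.7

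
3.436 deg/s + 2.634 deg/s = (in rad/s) 0.1059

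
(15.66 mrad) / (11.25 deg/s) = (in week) 1.319e-07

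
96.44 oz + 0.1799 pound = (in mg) 2.816e+06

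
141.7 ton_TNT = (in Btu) 5.619e+08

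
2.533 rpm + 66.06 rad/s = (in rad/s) 66.33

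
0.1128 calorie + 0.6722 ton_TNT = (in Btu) 2.666e+06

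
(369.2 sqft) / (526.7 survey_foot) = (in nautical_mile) 0.0001154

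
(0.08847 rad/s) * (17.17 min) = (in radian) 91.14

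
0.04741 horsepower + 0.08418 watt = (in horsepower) 0.04752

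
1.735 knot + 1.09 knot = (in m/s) 1.453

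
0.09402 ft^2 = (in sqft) 0.09402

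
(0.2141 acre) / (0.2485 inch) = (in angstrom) 1.373e+15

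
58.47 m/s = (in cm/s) 5847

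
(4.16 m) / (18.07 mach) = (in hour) 1.878e-07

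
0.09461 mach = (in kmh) 116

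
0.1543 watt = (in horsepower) 0.0002069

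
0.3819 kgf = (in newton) 3.745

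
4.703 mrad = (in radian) 0.004703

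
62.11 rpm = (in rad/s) 6.504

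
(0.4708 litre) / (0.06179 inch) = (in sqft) 3.229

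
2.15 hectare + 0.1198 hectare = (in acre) 5.609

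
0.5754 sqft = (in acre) 1.321e-05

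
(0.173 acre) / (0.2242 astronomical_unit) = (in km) 2.087e-11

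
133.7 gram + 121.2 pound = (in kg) 55.11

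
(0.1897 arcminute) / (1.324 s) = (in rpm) 0.000398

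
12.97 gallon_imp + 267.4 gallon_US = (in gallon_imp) 235.6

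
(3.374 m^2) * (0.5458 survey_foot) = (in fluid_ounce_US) 1.898e+04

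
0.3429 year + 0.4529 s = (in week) 17.88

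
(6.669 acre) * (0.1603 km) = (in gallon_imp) 9.516e+08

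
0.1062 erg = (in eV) 6.628e+10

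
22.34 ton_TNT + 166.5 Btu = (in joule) 9.347e+10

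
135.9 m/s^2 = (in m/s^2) 135.9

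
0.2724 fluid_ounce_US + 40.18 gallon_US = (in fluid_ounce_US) 5143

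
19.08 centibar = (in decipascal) 1.908e+05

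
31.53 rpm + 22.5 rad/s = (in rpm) 246.4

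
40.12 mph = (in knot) 34.86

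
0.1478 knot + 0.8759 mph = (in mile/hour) 1.046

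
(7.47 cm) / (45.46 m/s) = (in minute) 2.739e-05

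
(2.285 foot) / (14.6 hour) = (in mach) 3.892e-08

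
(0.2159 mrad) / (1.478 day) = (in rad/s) 1.691e-09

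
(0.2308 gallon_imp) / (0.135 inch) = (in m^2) 0.306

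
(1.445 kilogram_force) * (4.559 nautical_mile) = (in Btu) 113.4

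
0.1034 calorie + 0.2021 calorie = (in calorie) 0.3055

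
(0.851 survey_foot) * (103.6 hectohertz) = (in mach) 7.892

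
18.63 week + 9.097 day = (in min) 2.009e+05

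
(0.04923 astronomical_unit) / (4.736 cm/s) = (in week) 2.571e+05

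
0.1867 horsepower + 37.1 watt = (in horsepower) 0.2365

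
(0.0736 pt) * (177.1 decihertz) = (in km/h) 0.001655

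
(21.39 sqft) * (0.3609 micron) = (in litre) 0.0007172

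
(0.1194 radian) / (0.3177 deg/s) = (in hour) 0.005981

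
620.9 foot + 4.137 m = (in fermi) 1.934e+17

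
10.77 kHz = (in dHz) 1.077e+05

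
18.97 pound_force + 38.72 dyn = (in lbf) 18.97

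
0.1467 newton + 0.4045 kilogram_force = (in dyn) 4.113e+05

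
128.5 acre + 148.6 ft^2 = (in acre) 128.5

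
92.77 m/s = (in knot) 180.3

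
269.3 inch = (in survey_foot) 22.44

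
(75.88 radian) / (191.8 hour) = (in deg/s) 0.006296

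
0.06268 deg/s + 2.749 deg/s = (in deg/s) 2.812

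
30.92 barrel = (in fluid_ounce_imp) 1.73e+05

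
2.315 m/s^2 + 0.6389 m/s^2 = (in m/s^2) 2.954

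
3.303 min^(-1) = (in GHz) 5.505e-11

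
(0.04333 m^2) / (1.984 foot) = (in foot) 0.2351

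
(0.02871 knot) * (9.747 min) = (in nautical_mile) 0.004664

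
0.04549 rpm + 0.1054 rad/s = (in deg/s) 6.312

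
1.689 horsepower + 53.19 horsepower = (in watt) 4.092e+04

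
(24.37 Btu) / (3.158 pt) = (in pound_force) 5.188e+06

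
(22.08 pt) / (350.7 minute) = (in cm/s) 3.702e-05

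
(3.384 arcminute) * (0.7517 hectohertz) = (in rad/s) 0.07399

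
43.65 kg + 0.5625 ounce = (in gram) 4.367e+04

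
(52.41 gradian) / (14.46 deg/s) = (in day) 3.776e-05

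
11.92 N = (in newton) 11.92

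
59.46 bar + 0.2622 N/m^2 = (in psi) 862.4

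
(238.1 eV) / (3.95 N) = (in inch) 3.802e-16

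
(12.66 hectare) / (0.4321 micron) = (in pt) 8.305e+14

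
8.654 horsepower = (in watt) 6453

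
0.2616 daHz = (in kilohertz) 0.002616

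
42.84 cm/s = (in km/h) 1.542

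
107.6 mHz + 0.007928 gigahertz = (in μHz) 7.928e+12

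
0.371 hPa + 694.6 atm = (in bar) 703.8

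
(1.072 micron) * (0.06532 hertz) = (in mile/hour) 1.566e-07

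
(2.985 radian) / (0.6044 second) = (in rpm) 47.16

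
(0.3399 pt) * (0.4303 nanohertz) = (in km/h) 1.857e-13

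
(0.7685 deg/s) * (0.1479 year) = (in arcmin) 2.151e+08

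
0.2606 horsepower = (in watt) 194.3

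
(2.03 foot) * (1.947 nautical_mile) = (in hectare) 0.2231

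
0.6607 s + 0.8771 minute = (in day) 0.0006167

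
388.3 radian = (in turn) 61.8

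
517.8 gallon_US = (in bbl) 12.33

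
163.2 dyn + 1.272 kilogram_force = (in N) 12.48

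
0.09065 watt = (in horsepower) 0.0001216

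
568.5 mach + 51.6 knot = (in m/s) 1.936e+05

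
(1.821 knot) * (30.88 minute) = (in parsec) 5.625e-14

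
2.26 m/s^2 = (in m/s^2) 2.26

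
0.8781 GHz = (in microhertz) 8.781e+14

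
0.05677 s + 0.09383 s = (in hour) 4.183e-05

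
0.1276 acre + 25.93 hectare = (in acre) 64.2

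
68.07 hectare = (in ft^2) 7.327e+06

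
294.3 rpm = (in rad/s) 30.82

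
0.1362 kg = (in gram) 136.2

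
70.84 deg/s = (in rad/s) 1.236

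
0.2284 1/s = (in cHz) 22.84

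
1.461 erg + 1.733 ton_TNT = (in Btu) 6.873e+06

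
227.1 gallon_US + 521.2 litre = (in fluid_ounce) 4.669e+04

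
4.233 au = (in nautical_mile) 3.419e+08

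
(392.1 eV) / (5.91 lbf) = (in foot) 7.84e-18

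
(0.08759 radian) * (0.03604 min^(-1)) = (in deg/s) 0.003014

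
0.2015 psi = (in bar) 0.01389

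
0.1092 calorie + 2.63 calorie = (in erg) 1.146e+08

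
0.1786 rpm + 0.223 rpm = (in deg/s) 2.41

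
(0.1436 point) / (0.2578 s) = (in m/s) 0.0001965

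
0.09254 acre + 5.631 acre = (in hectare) 2.316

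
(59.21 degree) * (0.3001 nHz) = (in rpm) 2.961e-09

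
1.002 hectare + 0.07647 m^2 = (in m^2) 1.002e+04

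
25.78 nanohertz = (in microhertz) 0.02578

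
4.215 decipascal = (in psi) 6.113e-05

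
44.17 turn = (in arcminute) 9.541e+05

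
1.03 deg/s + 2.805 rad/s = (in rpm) 26.96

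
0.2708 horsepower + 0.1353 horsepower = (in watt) 302.8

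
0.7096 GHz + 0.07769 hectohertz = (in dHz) 7.096e+09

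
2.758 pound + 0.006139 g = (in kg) 1.251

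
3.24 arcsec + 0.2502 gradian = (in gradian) 0.2512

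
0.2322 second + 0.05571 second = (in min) 0.004798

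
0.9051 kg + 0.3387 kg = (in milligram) 1.244e+06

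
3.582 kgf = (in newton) 35.13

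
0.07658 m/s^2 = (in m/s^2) 0.07658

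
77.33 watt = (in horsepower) 0.1037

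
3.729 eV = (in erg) 5.975e-12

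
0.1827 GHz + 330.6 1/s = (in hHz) 1.827e+06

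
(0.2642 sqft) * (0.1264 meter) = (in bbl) 0.01951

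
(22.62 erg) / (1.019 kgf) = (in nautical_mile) 1.222e-10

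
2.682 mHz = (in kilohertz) 2.682e-06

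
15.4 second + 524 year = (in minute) 2.754e+08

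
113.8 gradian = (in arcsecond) 3.687e+05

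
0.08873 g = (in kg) 8.873e-05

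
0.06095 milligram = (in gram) 6.095e-05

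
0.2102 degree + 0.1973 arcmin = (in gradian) 0.2372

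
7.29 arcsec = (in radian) 3.534e-05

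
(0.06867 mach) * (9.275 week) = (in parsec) 4.251e-09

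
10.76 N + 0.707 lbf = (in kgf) 1.418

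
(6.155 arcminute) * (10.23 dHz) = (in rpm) 0.01749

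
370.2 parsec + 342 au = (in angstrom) 1.142e+29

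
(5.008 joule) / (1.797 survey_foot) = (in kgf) 0.9324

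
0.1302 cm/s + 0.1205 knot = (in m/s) 0.06329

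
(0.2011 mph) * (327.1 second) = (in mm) 2.941e+04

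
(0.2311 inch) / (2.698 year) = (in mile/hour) 1.543e-10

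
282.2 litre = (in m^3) 0.2822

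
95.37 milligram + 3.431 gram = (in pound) 0.007774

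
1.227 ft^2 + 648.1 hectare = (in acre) 1601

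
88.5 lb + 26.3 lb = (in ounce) 1837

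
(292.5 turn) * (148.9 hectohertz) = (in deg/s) 1.568e+09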